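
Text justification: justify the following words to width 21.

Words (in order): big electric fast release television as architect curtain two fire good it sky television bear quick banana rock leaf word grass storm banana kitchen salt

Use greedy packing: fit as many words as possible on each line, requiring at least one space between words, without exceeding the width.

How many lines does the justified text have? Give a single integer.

Line 1: ['big', 'electric', 'fast'] (min_width=17, slack=4)
Line 2: ['release', 'television', 'as'] (min_width=21, slack=0)
Line 3: ['architect', 'curtain', 'two'] (min_width=21, slack=0)
Line 4: ['fire', 'good', 'it', 'sky'] (min_width=16, slack=5)
Line 5: ['television', 'bear', 'quick'] (min_width=21, slack=0)
Line 6: ['banana', 'rock', 'leaf', 'word'] (min_width=21, slack=0)
Line 7: ['grass', 'storm', 'banana'] (min_width=18, slack=3)
Line 8: ['kitchen', 'salt'] (min_width=12, slack=9)
Total lines: 8

Answer: 8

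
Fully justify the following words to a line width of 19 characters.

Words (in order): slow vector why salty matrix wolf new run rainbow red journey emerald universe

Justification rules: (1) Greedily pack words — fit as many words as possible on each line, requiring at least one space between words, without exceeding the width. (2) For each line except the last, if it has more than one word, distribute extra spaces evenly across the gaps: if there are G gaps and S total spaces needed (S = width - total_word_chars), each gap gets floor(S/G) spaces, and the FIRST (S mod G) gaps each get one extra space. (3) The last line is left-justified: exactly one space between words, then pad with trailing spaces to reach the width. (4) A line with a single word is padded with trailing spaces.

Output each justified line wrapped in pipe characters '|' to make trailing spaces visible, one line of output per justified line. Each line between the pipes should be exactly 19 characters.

Line 1: ['slow', 'vector', 'why'] (min_width=15, slack=4)
Line 2: ['salty', 'matrix', 'wolf'] (min_width=17, slack=2)
Line 3: ['new', 'run', 'rainbow', 'red'] (min_width=19, slack=0)
Line 4: ['journey', 'emerald'] (min_width=15, slack=4)
Line 5: ['universe'] (min_width=8, slack=11)

Answer: |slow   vector   why|
|salty  matrix  wolf|
|new run rainbow red|
|journey     emerald|
|universe           |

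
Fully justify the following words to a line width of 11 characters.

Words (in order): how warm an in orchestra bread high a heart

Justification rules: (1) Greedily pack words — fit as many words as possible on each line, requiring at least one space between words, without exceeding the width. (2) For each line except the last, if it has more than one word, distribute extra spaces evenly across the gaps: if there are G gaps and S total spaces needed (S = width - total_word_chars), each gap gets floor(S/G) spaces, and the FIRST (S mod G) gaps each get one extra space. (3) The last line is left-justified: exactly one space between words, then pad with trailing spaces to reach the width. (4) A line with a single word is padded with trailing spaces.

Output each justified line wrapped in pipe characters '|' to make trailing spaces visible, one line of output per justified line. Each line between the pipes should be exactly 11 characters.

Line 1: ['how', 'warm', 'an'] (min_width=11, slack=0)
Line 2: ['in'] (min_width=2, slack=9)
Line 3: ['orchestra'] (min_width=9, slack=2)
Line 4: ['bread', 'high'] (min_width=10, slack=1)
Line 5: ['a', 'heart'] (min_width=7, slack=4)

Answer: |how warm an|
|in         |
|orchestra  |
|bread  high|
|a heart    |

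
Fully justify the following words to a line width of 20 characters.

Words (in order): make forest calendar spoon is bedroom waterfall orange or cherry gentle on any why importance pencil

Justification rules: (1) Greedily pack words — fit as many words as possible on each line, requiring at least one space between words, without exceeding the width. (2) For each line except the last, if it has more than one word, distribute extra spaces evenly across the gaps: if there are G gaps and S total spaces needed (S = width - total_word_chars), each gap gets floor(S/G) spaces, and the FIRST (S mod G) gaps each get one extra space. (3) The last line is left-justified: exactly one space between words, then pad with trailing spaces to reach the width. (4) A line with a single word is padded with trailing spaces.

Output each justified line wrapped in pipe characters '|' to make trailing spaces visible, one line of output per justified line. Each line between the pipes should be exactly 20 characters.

Line 1: ['make', 'forest', 'calendar'] (min_width=20, slack=0)
Line 2: ['spoon', 'is', 'bedroom'] (min_width=16, slack=4)
Line 3: ['waterfall', 'orange', 'or'] (min_width=19, slack=1)
Line 4: ['cherry', 'gentle', 'on', 'any'] (min_width=20, slack=0)
Line 5: ['why', 'importance'] (min_width=14, slack=6)
Line 6: ['pencil'] (min_width=6, slack=14)

Answer: |make forest calendar|
|spoon   is   bedroom|
|waterfall  orange or|
|cherry gentle on any|
|why       importance|
|pencil              |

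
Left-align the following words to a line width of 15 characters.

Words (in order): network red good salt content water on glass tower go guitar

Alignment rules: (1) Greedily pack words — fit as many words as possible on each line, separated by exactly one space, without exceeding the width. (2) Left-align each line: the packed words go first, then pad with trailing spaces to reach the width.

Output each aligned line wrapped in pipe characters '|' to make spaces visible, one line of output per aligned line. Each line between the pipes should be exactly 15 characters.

Answer: |network red    |
|good salt      |
|content water  |
|on glass tower |
|go guitar      |

Derivation:
Line 1: ['network', 'red'] (min_width=11, slack=4)
Line 2: ['good', 'salt'] (min_width=9, slack=6)
Line 3: ['content', 'water'] (min_width=13, slack=2)
Line 4: ['on', 'glass', 'tower'] (min_width=14, slack=1)
Line 5: ['go', 'guitar'] (min_width=9, slack=6)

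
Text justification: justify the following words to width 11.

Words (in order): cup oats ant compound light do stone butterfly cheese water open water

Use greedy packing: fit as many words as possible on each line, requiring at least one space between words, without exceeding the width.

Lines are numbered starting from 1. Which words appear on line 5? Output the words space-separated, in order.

Answer: stone

Derivation:
Line 1: ['cup', 'oats'] (min_width=8, slack=3)
Line 2: ['ant'] (min_width=3, slack=8)
Line 3: ['compound'] (min_width=8, slack=3)
Line 4: ['light', 'do'] (min_width=8, slack=3)
Line 5: ['stone'] (min_width=5, slack=6)
Line 6: ['butterfly'] (min_width=9, slack=2)
Line 7: ['cheese'] (min_width=6, slack=5)
Line 8: ['water', 'open'] (min_width=10, slack=1)
Line 9: ['water'] (min_width=5, slack=6)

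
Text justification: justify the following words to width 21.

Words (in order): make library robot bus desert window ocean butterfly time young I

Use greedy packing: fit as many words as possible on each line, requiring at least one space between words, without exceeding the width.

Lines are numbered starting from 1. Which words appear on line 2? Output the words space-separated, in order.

Answer: bus desert window

Derivation:
Line 1: ['make', 'library', 'robot'] (min_width=18, slack=3)
Line 2: ['bus', 'desert', 'window'] (min_width=17, slack=4)
Line 3: ['ocean', 'butterfly', 'time'] (min_width=20, slack=1)
Line 4: ['young', 'I'] (min_width=7, slack=14)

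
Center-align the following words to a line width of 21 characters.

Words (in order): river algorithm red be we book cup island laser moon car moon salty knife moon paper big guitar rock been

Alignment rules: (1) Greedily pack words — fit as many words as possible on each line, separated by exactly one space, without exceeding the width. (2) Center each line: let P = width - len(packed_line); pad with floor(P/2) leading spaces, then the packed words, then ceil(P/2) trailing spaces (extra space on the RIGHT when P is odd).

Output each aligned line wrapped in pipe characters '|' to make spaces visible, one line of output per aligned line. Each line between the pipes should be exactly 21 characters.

Answer: | river algorithm red |
|be we book cup island|
| laser moon car moon |
|  salty knife moon   |
|paper big guitar rock|
|        been         |

Derivation:
Line 1: ['river', 'algorithm', 'red'] (min_width=19, slack=2)
Line 2: ['be', 'we', 'book', 'cup', 'island'] (min_width=21, slack=0)
Line 3: ['laser', 'moon', 'car', 'moon'] (min_width=19, slack=2)
Line 4: ['salty', 'knife', 'moon'] (min_width=16, slack=5)
Line 5: ['paper', 'big', 'guitar', 'rock'] (min_width=21, slack=0)
Line 6: ['been'] (min_width=4, slack=17)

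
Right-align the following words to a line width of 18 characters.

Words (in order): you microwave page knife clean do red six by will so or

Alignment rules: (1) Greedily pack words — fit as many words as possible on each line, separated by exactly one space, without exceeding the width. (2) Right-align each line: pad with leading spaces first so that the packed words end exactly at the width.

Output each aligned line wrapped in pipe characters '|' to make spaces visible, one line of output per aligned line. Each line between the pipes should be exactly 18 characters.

Answer: |you microwave page|
|knife clean do red|
| six by will so or|

Derivation:
Line 1: ['you', 'microwave', 'page'] (min_width=18, slack=0)
Line 2: ['knife', 'clean', 'do', 'red'] (min_width=18, slack=0)
Line 3: ['six', 'by', 'will', 'so', 'or'] (min_width=17, slack=1)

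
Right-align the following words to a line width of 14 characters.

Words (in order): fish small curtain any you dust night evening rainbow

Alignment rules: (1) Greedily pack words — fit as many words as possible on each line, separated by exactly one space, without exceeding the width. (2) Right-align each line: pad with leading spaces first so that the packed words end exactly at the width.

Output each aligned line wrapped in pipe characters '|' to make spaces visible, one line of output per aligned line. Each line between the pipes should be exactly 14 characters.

Answer: |    fish small|
|   curtain any|
|you dust night|
|       evening|
|       rainbow|

Derivation:
Line 1: ['fish', 'small'] (min_width=10, slack=4)
Line 2: ['curtain', 'any'] (min_width=11, slack=3)
Line 3: ['you', 'dust', 'night'] (min_width=14, slack=0)
Line 4: ['evening'] (min_width=7, slack=7)
Line 5: ['rainbow'] (min_width=7, slack=7)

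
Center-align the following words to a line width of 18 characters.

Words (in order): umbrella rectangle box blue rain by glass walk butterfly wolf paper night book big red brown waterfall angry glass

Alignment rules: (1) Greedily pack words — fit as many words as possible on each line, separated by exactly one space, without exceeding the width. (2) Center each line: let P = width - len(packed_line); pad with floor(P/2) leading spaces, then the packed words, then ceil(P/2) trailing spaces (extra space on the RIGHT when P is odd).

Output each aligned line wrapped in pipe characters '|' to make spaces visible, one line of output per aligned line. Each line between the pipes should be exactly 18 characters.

Answer: |umbrella rectangle|
| box blue rain by |
|    glass walk    |
|  butterfly wolf  |
| paper night book |
|  big red brown   |
| waterfall angry  |
|      glass       |

Derivation:
Line 1: ['umbrella', 'rectangle'] (min_width=18, slack=0)
Line 2: ['box', 'blue', 'rain', 'by'] (min_width=16, slack=2)
Line 3: ['glass', 'walk'] (min_width=10, slack=8)
Line 4: ['butterfly', 'wolf'] (min_width=14, slack=4)
Line 5: ['paper', 'night', 'book'] (min_width=16, slack=2)
Line 6: ['big', 'red', 'brown'] (min_width=13, slack=5)
Line 7: ['waterfall', 'angry'] (min_width=15, slack=3)
Line 8: ['glass'] (min_width=5, slack=13)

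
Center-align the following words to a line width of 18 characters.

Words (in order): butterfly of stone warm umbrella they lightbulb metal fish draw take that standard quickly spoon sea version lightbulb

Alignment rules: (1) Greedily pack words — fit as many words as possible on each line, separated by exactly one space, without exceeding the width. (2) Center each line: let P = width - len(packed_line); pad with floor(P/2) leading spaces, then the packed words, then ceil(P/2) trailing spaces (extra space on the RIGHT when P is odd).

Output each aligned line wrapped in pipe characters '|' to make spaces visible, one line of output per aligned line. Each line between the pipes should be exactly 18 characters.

Answer: |butterfly of stone|
|warm umbrella they|
| lightbulb metal  |
|  fish draw take  |
|  that standard   |
|quickly spoon sea |
|version lightbulb |

Derivation:
Line 1: ['butterfly', 'of', 'stone'] (min_width=18, slack=0)
Line 2: ['warm', 'umbrella', 'they'] (min_width=18, slack=0)
Line 3: ['lightbulb', 'metal'] (min_width=15, slack=3)
Line 4: ['fish', 'draw', 'take'] (min_width=14, slack=4)
Line 5: ['that', 'standard'] (min_width=13, slack=5)
Line 6: ['quickly', 'spoon', 'sea'] (min_width=17, slack=1)
Line 7: ['version', 'lightbulb'] (min_width=17, slack=1)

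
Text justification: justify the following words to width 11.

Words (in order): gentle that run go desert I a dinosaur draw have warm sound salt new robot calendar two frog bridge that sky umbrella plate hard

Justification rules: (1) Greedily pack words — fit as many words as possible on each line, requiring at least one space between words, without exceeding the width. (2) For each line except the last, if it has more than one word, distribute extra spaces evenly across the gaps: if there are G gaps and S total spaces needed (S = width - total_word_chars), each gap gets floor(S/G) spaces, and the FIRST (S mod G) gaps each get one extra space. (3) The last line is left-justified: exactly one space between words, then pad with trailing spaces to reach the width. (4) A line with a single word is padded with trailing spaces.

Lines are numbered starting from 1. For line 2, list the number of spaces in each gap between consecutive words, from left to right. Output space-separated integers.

Answer: 6

Derivation:
Line 1: ['gentle', 'that'] (min_width=11, slack=0)
Line 2: ['run', 'go'] (min_width=6, slack=5)
Line 3: ['desert', 'I', 'a'] (min_width=10, slack=1)
Line 4: ['dinosaur'] (min_width=8, slack=3)
Line 5: ['draw', 'have'] (min_width=9, slack=2)
Line 6: ['warm', 'sound'] (min_width=10, slack=1)
Line 7: ['salt', 'new'] (min_width=8, slack=3)
Line 8: ['robot'] (min_width=5, slack=6)
Line 9: ['calendar'] (min_width=8, slack=3)
Line 10: ['two', 'frog'] (min_width=8, slack=3)
Line 11: ['bridge', 'that'] (min_width=11, slack=0)
Line 12: ['sky'] (min_width=3, slack=8)
Line 13: ['umbrella'] (min_width=8, slack=3)
Line 14: ['plate', 'hard'] (min_width=10, slack=1)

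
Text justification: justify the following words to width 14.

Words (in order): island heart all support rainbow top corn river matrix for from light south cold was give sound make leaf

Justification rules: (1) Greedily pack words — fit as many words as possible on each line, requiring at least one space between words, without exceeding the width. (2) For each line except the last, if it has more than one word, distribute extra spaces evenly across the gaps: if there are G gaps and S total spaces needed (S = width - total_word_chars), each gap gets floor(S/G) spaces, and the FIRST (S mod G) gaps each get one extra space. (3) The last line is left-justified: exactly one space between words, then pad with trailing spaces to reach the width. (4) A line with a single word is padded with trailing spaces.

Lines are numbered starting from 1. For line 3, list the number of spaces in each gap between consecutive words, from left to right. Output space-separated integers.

Line 1: ['island', 'heart'] (min_width=12, slack=2)
Line 2: ['all', 'support'] (min_width=11, slack=3)
Line 3: ['rainbow', 'top'] (min_width=11, slack=3)
Line 4: ['corn', 'river'] (min_width=10, slack=4)
Line 5: ['matrix', 'for'] (min_width=10, slack=4)
Line 6: ['from', 'light'] (min_width=10, slack=4)
Line 7: ['south', 'cold', 'was'] (min_width=14, slack=0)
Line 8: ['give', 'sound'] (min_width=10, slack=4)
Line 9: ['make', 'leaf'] (min_width=9, slack=5)

Answer: 4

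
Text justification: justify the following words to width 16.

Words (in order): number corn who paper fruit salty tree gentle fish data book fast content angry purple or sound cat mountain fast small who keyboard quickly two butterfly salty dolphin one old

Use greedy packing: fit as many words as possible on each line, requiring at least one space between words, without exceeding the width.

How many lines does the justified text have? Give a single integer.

Answer: 13

Derivation:
Line 1: ['number', 'corn', 'who'] (min_width=15, slack=1)
Line 2: ['paper', 'fruit'] (min_width=11, slack=5)
Line 3: ['salty', 'tree'] (min_width=10, slack=6)
Line 4: ['gentle', 'fish', 'data'] (min_width=16, slack=0)
Line 5: ['book', 'fast'] (min_width=9, slack=7)
Line 6: ['content', 'angry'] (min_width=13, slack=3)
Line 7: ['purple', 'or', 'sound'] (min_width=15, slack=1)
Line 8: ['cat', 'mountain'] (min_width=12, slack=4)
Line 9: ['fast', 'small', 'who'] (min_width=14, slack=2)
Line 10: ['keyboard', 'quickly'] (min_width=16, slack=0)
Line 11: ['two', 'butterfly'] (min_width=13, slack=3)
Line 12: ['salty', 'dolphin'] (min_width=13, slack=3)
Line 13: ['one', 'old'] (min_width=7, slack=9)
Total lines: 13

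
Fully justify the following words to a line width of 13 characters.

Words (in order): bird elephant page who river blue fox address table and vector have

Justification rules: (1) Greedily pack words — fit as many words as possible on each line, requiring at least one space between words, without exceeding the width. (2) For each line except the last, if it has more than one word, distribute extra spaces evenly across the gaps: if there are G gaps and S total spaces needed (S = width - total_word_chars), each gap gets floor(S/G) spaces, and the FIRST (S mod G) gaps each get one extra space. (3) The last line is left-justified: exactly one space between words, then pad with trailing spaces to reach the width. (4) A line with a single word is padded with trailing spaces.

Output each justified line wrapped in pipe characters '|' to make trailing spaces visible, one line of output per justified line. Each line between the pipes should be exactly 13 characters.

Answer: |bird elephant|
|page      who|
|river    blue|
|fox   address|
|table     and|
|vector have  |

Derivation:
Line 1: ['bird', 'elephant'] (min_width=13, slack=0)
Line 2: ['page', 'who'] (min_width=8, slack=5)
Line 3: ['river', 'blue'] (min_width=10, slack=3)
Line 4: ['fox', 'address'] (min_width=11, slack=2)
Line 5: ['table', 'and'] (min_width=9, slack=4)
Line 6: ['vector', 'have'] (min_width=11, slack=2)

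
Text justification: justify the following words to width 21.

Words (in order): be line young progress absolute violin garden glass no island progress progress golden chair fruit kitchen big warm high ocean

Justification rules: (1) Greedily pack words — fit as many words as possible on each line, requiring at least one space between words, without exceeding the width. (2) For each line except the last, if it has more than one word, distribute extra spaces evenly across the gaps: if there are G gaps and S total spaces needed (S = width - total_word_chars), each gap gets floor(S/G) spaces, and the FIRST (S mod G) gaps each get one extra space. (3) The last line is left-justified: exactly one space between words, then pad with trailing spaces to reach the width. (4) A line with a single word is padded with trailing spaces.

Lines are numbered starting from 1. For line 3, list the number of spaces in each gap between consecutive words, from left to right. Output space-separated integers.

Line 1: ['be', 'line', 'young'] (min_width=13, slack=8)
Line 2: ['progress', 'absolute'] (min_width=17, slack=4)
Line 3: ['violin', 'garden', 'glass'] (min_width=19, slack=2)
Line 4: ['no', 'island', 'progress'] (min_width=18, slack=3)
Line 5: ['progress', 'golden', 'chair'] (min_width=21, slack=0)
Line 6: ['fruit', 'kitchen', 'big'] (min_width=17, slack=4)
Line 7: ['warm', 'high', 'ocean'] (min_width=15, slack=6)

Answer: 2 2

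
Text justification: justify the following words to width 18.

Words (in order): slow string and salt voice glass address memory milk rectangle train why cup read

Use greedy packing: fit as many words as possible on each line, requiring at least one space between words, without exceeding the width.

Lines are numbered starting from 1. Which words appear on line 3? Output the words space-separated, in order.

Line 1: ['slow', 'string', 'and'] (min_width=15, slack=3)
Line 2: ['salt', 'voice', 'glass'] (min_width=16, slack=2)
Line 3: ['address', 'memory'] (min_width=14, slack=4)
Line 4: ['milk', 'rectangle'] (min_width=14, slack=4)
Line 5: ['train', 'why', 'cup', 'read'] (min_width=18, slack=0)

Answer: address memory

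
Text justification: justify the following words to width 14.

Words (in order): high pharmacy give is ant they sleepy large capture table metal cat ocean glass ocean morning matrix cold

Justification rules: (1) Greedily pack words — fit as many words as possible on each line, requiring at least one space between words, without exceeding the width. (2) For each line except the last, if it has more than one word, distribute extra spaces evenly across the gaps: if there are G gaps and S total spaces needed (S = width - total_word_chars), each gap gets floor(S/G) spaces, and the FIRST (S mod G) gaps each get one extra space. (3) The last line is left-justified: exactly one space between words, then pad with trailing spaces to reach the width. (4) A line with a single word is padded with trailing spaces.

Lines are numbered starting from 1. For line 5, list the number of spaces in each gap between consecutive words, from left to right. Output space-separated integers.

Line 1: ['high', 'pharmacy'] (min_width=13, slack=1)
Line 2: ['give', 'is', 'ant'] (min_width=11, slack=3)
Line 3: ['they', 'sleepy'] (min_width=11, slack=3)
Line 4: ['large', 'capture'] (min_width=13, slack=1)
Line 5: ['table', 'metal'] (min_width=11, slack=3)
Line 6: ['cat', 'ocean'] (min_width=9, slack=5)
Line 7: ['glass', 'ocean'] (min_width=11, slack=3)
Line 8: ['morning', 'matrix'] (min_width=14, slack=0)
Line 9: ['cold'] (min_width=4, slack=10)

Answer: 4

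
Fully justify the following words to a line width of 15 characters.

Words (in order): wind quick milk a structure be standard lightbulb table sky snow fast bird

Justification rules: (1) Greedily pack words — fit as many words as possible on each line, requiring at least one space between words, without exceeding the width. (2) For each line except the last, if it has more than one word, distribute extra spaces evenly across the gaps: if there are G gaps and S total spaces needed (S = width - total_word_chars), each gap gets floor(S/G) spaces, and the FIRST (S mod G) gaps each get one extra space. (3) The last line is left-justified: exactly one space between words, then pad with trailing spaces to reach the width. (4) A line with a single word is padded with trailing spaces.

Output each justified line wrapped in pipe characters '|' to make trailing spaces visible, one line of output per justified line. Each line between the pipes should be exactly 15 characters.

Line 1: ['wind', 'quick', 'milk'] (min_width=15, slack=0)
Line 2: ['a', 'structure', 'be'] (min_width=14, slack=1)
Line 3: ['standard'] (min_width=8, slack=7)
Line 4: ['lightbulb', 'table'] (min_width=15, slack=0)
Line 5: ['sky', 'snow', 'fast'] (min_width=13, slack=2)
Line 6: ['bird'] (min_width=4, slack=11)

Answer: |wind quick milk|
|a  structure be|
|standard       |
|lightbulb table|
|sky  snow  fast|
|bird           |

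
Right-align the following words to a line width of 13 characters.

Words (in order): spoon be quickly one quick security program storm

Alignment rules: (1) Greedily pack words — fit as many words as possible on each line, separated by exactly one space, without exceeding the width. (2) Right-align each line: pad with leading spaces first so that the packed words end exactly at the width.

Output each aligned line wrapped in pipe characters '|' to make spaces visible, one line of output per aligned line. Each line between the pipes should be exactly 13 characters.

Answer: |     spoon be|
|  quickly one|
|        quick|
|     security|
|program storm|

Derivation:
Line 1: ['spoon', 'be'] (min_width=8, slack=5)
Line 2: ['quickly', 'one'] (min_width=11, slack=2)
Line 3: ['quick'] (min_width=5, slack=8)
Line 4: ['security'] (min_width=8, slack=5)
Line 5: ['program', 'storm'] (min_width=13, slack=0)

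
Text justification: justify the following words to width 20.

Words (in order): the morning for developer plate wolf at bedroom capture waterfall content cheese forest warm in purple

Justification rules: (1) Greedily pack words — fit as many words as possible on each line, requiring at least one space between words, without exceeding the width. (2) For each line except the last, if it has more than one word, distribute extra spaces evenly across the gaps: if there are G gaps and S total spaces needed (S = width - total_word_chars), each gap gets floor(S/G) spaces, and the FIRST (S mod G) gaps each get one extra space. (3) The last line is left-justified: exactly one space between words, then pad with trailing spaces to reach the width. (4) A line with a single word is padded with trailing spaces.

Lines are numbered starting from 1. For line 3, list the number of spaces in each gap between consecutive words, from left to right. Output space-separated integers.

Answer: 2 2

Derivation:
Line 1: ['the', 'morning', 'for'] (min_width=15, slack=5)
Line 2: ['developer', 'plate', 'wolf'] (min_width=20, slack=0)
Line 3: ['at', 'bedroom', 'capture'] (min_width=18, slack=2)
Line 4: ['waterfall', 'content'] (min_width=17, slack=3)
Line 5: ['cheese', 'forest', 'warm'] (min_width=18, slack=2)
Line 6: ['in', 'purple'] (min_width=9, slack=11)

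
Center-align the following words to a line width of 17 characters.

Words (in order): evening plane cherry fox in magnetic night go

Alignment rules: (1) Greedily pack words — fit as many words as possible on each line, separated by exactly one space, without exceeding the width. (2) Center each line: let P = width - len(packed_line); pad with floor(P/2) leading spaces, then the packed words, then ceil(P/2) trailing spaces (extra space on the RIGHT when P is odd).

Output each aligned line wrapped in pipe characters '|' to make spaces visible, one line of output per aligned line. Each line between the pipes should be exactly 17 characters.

Answer: |  evening plane  |
|  cherry fox in  |
|magnetic night go|

Derivation:
Line 1: ['evening', 'plane'] (min_width=13, slack=4)
Line 2: ['cherry', 'fox', 'in'] (min_width=13, slack=4)
Line 3: ['magnetic', 'night', 'go'] (min_width=17, slack=0)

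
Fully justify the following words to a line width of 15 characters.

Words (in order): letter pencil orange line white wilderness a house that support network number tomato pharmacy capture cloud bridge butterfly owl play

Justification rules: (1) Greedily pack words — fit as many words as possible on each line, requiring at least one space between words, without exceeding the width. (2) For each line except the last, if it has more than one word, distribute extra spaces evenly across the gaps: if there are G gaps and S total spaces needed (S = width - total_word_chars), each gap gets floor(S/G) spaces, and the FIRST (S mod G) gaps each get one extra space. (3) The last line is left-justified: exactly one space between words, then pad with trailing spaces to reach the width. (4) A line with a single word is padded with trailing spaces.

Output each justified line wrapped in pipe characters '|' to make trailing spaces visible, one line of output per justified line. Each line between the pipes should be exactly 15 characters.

Line 1: ['letter', 'pencil'] (min_width=13, slack=2)
Line 2: ['orange', 'line'] (min_width=11, slack=4)
Line 3: ['white'] (min_width=5, slack=10)
Line 4: ['wilderness', 'a'] (min_width=12, slack=3)
Line 5: ['house', 'that'] (min_width=10, slack=5)
Line 6: ['support', 'network'] (min_width=15, slack=0)
Line 7: ['number', 'tomato'] (min_width=13, slack=2)
Line 8: ['pharmacy'] (min_width=8, slack=7)
Line 9: ['capture', 'cloud'] (min_width=13, slack=2)
Line 10: ['bridge'] (min_width=6, slack=9)
Line 11: ['butterfly', 'owl'] (min_width=13, slack=2)
Line 12: ['play'] (min_width=4, slack=11)

Answer: |letter   pencil|
|orange     line|
|white          |
|wilderness    a|
|house      that|
|support network|
|number   tomato|
|pharmacy       |
|capture   cloud|
|bridge         |
|butterfly   owl|
|play           |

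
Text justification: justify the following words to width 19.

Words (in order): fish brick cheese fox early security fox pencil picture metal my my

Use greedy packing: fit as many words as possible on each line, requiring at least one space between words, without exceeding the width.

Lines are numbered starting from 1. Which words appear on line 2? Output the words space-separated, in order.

Answer: fox early security

Derivation:
Line 1: ['fish', 'brick', 'cheese'] (min_width=17, slack=2)
Line 2: ['fox', 'early', 'security'] (min_width=18, slack=1)
Line 3: ['fox', 'pencil', 'picture'] (min_width=18, slack=1)
Line 4: ['metal', 'my', 'my'] (min_width=11, slack=8)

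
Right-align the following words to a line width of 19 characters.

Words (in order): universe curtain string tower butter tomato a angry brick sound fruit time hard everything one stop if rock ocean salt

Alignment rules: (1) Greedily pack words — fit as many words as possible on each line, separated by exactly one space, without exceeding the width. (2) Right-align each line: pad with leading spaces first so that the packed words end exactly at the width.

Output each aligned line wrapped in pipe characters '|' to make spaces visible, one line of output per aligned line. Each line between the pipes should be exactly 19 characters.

Line 1: ['universe', 'curtain'] (min_width=16, slack=3)
Line 2: ['string', 'tower', 'butter'] (min_width=19, slack=0)
Line 3: ['tomato', 'a', 'angry'] (min_width=14, slack=5)
Line 4: ['brick', 'sound', 'fruit'] (min_width=17, slack=2)
Line 5: ['time', 'hard'] (min_width=9, slack=10)
Line 6: ['everything', 'one', 'stop'] (min_width=19, slack=0)
Line 7: ['if', 'rock', 'ocean', 'salt'] (min_width=18, slack=1)

Answer: |   universe curtain|
|string tower butter|
|     tomato a angry|
|  brick sound fruit|
|          time hard|
|everything one stop|
| if rock ocean salt|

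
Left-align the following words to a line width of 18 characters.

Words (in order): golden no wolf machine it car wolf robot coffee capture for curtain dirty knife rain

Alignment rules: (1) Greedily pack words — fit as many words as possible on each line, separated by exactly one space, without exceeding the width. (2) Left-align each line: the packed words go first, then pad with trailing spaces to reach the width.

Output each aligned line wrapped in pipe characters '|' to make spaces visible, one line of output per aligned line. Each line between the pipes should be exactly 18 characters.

Line 1: ['golden', 'no', 'wolf'] (min_width=14, slack=4)
Line 2: ['machine', 'it', 'car'] (min_width=14, slack=4)
Line 3: ['wolf', 'robot', 'coffee'] (min_width=17, slack=1)
Line 4: ['capture', 'for'] (min_width=11, slack=7)
Line 5: ['curtain', 'dirty'] (min_width=13, slack=5)
Line 6: ['knife', 'rain'] (min_width=10, slack=8)

Answer: |golden no wolf    |
|machine it car    |
|wolf robot coffee |
|capture for       |
|curtain dirty     |
|knife rain        |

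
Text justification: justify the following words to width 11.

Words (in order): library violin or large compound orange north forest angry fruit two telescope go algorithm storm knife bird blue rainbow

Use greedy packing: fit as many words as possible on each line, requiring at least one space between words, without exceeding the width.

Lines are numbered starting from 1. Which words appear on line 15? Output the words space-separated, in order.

Line 1: ['library'] (min_width=7, slack=4)
Line 2: ['violin', 'or'] (min_width=9, slack=2)
Line 3: ['large'] (min_width=5, slack=6)
Line 4: ['compound'] (min_width=8, slack=3)
Line 5: ['orange'] (min_width=6, slack=5)
Line 6: ['north'] (min_width=5, slack=6)
Line 7: ['forest'] (min_width=6, slack=5)
Line 8: ['angry', 'fruit'] (min_width=11, slack=0)
Line 9: ['two'] (min_width=3, slack=8)
Line 10: ['telescope'] (min_width=9, slack=2)
Line 11: ['go'] (min_width=2, slack=9)
Line 12: ['algorithm'] (min_width=9, slack=2)
Line 13: ['storm', 'knife'] (min_width=11, slack=0)
Line 14: ['bird', 'blue'] (min_width=9, slack=2)
Line 15: ['rainbow'] (min_width=7, slack=4)

Answer: rainbow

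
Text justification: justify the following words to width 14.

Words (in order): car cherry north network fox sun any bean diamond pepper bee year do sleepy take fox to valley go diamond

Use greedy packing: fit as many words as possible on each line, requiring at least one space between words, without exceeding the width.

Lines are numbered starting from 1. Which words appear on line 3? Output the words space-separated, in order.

Line 1: ['car', 'cherry'] (min_width=10, slack=4)
Line 2: ['north', 'network'] (min_width=13, slack=1)
Line 3: ['fox', 'sun', 'any'] (min_width=11, slack=3)
Line 4: ['bean', 'diamond'] (min_width=12, slack=2)
Line 5: ['pepper', 'bee'] (min_width=10, slack=4)
Line 6: ['year', 'do', 'sleepy'] (min_width=14, slack=0)
Line 7: ['take', 'fox', 'to'] (min_width=11, slack=3)
Line 8: ['valley', 'go'] (min_width=9, slack=5)
Line 9: ['diamond'] (min_width=7, slack=7)

Answer: fox sun any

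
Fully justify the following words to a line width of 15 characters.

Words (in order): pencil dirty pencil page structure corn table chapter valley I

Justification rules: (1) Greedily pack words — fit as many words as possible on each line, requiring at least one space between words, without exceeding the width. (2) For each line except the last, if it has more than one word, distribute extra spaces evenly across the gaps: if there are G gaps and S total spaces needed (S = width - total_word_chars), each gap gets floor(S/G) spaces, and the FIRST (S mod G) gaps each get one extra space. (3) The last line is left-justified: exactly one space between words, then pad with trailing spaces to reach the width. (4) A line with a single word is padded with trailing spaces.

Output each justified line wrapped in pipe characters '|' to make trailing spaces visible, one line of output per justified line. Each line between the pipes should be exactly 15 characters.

Answer: |pencil    dirty|
|pencil     page|
|structure  corn|
|table   chapter|
|valley I       |

Derivation:
Line 1: ['pencil', 'dirty'] (min_width=12, slack=3)
Line 2: ['pencil', 'page'] (min_width=11, slack=4)
Line 3: ['structure', 'corn'] (min_width=14, slack=1)
Line 4: ['table', 'chapter'] (min_width=13, slack=2)
Line 5: ['valley', 'I'] (min_width=8, slack=7)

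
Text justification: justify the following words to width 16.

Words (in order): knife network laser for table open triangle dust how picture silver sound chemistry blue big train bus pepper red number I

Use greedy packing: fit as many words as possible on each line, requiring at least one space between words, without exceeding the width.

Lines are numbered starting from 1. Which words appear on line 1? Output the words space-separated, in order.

Answer: knife network

Derivation:
Line 1: ['knife', 'network'] (min_width=13, slack=3)
Line 2: ['laser', 'for', 'table'] (min_width=15, slack=1)
Line 3: ['open', 'triangle'] (min_width=13, slack=3)
Line 4: ['dust', 'how', 'picture'] (min_width=16, slack=0)
Line 5: ['silver', 'sound'] (min_width=12, slack=4)
Line 6: ['chemistry', 'blue'] (min_width=14, slack=2)
Line 7: ['big', 'train', 'bus'] (min_width=13, slack=3)
Line 8: ['pepper', 'red'] (min_width=10, slack=6)
Line 9: ['number', 'I'] (min_width=8, slack=8)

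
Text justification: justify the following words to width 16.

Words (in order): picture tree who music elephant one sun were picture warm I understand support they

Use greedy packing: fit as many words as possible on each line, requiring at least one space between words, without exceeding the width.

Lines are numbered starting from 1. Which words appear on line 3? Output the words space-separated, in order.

Line 1: ['picture', 'tree', 'who'] (min_width=16, slack=0)
Line 2: ['music', 'elephant'] (min_width=14, slack=2)
Line 3: ['one', 'sun', 'were'] (min_width=12, slack=4)
Line 4: ['picture', 'warm', 'I'] (min_width=14, slack=2)
Line 5: ['understand'] (min_width=10, slack=6)
Line 6: ['support', 'they'] (min_width=12, slack=4)

Answer: one sun were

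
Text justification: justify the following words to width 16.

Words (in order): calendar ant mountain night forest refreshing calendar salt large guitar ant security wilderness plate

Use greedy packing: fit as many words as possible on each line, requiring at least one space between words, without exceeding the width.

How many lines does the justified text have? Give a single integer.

Answer: 8

Derivation:
Line 1: ['calendar', 'ant'] (min_width=12, slack=4)
Line 2: ['mountain', 'night'] (min_width=14, slack=2)
Line 3: ['forest'] (min_width=6, slack=10)
Line 4: ['refreshing'] (min_width=10, slack=6)
Line 5: ['calendar', 'salt'] (min_width=13, slack=3)
Line 6: ['large', 'guitar', 'ant'] (min_width=16, slack=0)
Line 7: ['security'] (min_width=8, slack=8)
Line 8: ['wilderness', 'plate'] (min_width=16, slack=0)
Total lines: 8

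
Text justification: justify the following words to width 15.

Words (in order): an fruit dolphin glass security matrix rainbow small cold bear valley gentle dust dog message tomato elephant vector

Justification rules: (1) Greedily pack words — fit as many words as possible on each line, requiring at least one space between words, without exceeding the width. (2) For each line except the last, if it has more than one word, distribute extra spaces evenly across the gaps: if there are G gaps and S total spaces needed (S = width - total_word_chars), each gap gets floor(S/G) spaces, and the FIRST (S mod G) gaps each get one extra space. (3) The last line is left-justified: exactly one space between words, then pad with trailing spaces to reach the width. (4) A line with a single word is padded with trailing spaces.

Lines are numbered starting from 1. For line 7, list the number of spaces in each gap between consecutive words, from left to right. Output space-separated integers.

Line 1: ['an', 'fruit'] (min_width=8, slack=7)
Line 2: ['dolphin', 'glass'] (min_width=13, slack=2)
Line 3: ['security', 'matrix'] (min_width=15, slack=0)
Line 4: ['rainbow', 'small'] (min_width=13, slack=2)
Line 5: ['cold', 'bear'] (min_width=9, slack=6)
Line 6: ['valley', 'gentle'] (min_width=13, slack=2)
Line 7: ['dust', 'dog'] (min_width=8, slack=7)
Line 8: ['message', 'tomato'] (min_width=14, slack=1)
Line 9: ['elephant', 'vector'] (min_width=15, slack=0)

Answer: 8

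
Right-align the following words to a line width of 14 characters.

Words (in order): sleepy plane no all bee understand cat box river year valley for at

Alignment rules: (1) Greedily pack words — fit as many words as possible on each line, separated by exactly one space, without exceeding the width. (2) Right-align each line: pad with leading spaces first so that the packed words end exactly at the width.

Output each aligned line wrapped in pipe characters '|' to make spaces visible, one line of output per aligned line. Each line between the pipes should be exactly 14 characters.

Answer: |  sleepy plane|
|    no all bee|
|understand cat|
|box river year|
| valley for at|

Derivation:
Line 1: ['sleepy', 'plane'] (min_width=12, slack=2)
Line 2: ['no', 'all', 'bee'] (min_width=10, slack=4)
Line 3: ['understand', 'cat'] (min_width=14, slack=0)
Line 4: ['box', 'river', 'year'] (min_width=14, slack=0)
Line 5: ['valley', 'for', 'at'] (min_width=13, slack=1)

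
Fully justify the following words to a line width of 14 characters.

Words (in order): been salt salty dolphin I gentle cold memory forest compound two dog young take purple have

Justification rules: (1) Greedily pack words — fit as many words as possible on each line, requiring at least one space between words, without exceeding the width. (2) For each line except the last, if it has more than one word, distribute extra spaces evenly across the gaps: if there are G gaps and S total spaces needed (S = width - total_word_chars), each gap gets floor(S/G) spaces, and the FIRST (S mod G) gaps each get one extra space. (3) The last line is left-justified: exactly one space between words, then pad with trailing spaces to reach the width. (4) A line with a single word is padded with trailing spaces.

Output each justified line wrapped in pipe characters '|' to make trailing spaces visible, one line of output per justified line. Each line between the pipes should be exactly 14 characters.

Line 1: ['been', 'salt'] (min_width=9, slack=5)
Line 2: ['salty', 'dolphin'] (min_width=13, slack=1)
Line 3: ['I', 'gentle', 'cold'] (min_width=13, slack=1)
Line 4: ['memory', 'forest'] (min_width=13, slack=1)
Line 5: ['compound', 'two'] (min_width=12, slack=2)
Line 6: ['dog', 'young', 'take'] (min_width=14, slack=0)
Line 7: ['purple', 'have'] (min_width=11, slack=3)

Answer: |been      salt|
|salty  dolphin|
|I  gentle cold|
|memory  forest|
|compound   two|
|dog young take|
|purple have   |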